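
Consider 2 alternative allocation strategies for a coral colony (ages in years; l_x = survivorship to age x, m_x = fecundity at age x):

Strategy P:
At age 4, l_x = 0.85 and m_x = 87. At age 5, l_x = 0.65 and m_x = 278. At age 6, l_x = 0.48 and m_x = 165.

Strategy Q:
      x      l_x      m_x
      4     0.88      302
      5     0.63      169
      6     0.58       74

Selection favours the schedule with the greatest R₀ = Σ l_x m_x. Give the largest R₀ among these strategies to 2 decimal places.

415.15

Strategy P: R₀ = 0.85×87 + 0.65×278 + 0.48×165 = 333.8500
Strategy Q: R₀ = 0.88×302 + 0.63×169 + 0.58×74 = 415.1500
Highest R₀: strategy Q with 415.1500.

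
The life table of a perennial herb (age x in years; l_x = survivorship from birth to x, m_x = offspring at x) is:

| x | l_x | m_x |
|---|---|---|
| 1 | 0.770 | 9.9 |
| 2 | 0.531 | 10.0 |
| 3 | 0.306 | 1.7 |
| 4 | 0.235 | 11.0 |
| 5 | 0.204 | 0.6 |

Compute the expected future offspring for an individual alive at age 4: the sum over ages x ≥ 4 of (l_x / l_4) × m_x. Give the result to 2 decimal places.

11.52

l_4 = 0.235. Conditional survival from age 4 to x is l_x / l_4.
  x=4: (0.235/0.235) × 11.0 = 11.0000
  x=5: (0.204/0.235) × 0.6 = 0.5209
Sum = 11.0000 + 0.5209 = 11.5209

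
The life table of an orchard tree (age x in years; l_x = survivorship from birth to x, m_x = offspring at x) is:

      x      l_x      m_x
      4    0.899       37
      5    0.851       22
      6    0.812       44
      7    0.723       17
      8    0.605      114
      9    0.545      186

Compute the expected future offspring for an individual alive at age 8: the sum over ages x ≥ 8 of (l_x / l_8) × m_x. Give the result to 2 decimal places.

l_8 = 0.605. Conditional survival from age 8 to x is l_x / l_8.
  x=8: (0.605/0.605) × 114 = 114.0000
  x=9: (0.545/0.605) × 186 = 167.5537
Sum = 114.0000 + 167.5537 = 281.5537

281.55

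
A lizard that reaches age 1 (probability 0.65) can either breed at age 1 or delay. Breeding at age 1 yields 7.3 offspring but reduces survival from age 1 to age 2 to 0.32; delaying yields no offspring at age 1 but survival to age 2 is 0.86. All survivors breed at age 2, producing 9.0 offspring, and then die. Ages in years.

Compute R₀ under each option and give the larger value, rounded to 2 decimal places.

6.62

breed at age 1: R₀ = 0.65 × (7.3 + 0.32 × 9.0) = 0.65 × 10.1800 = 6.6170
delay to age 2: R₀ = 0.65 × (0.86 × 9.0) = 0.65 × 7.7400 = 5.0310
Higher: breed at age 1 (6.6170).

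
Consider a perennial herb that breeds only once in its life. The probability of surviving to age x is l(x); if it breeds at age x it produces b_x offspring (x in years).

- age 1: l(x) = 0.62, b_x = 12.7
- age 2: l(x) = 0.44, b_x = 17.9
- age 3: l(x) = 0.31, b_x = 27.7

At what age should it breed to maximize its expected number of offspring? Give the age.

3

Expected offspring if breeding at age x = l(x) × b_x:
  age 1: 0.62 × 12.7 = 7.874
  age 2: 0.44 × 17.9 = 7.876
  age 3: 0.31 × 27.7 = 8.587
Maximum at age 3 (8.587).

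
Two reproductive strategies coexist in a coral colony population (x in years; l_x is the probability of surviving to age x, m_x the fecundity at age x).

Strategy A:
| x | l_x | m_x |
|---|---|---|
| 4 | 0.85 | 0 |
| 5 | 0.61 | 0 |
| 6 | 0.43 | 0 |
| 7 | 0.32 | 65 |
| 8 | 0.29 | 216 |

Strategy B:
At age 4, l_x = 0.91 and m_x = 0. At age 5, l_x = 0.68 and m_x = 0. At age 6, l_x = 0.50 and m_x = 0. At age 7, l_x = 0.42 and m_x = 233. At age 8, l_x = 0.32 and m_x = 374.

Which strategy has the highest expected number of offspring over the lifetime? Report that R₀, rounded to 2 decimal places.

217.54

Strategy A: R₀ = 0.85×0 + 0.61×0 + 0.43×0 + 0.32×65 + 0.29×216 = 83.4400
Strategy B: R₀ = 0.91×0 + 0.68×0 + 0.50×0 + 0.42×233 + 0.32×374 = 217.5400
Highest R₀: strategy B with 217.5400.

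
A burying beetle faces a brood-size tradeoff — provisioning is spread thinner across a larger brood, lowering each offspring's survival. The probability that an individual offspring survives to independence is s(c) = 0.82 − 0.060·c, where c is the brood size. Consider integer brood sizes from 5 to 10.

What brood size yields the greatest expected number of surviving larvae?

7

Expected surviving larvae = c × s(c):
  c=5: 5 × 0.520 = 2.600
  c=6: 6 × 0.460 = 2.760
  c=7: 7 × 0.400 = 2.800
  c=8: 8 × 0.340 = 2.720
  c=9: 9 × 0.280 = 2.520
  c=10: 10 × 0.220 = 2.200
Maximum at c = 7 (2.800 surviving larvae).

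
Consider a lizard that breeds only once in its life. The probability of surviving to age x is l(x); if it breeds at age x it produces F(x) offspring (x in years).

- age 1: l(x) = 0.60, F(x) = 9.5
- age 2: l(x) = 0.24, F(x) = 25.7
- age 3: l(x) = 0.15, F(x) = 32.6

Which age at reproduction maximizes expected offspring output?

Expected offspring if breeding at age x = l(x) × F(x):
  age 1: 0.60 × 9.5 = 5.700
  age 2: 0.24 × 25.7 = 6.168
  age 3: 0.15 × 32.6 = 4.890
Maximum at age 2 (6.168).

2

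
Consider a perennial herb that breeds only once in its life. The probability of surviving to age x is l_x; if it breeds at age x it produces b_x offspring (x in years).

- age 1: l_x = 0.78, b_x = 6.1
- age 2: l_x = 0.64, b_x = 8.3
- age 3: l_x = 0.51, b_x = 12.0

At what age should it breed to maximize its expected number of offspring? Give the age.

3

Expected offspring if breeding at age x = l_x × b_x:
  age 1: 0.78 × 6.1 = 4.758
  age 2: 0.64 × 8.3 = 5.312
  age 3: 0.51 × 12.0 = 6.120
Maximum at age 3 (6.120).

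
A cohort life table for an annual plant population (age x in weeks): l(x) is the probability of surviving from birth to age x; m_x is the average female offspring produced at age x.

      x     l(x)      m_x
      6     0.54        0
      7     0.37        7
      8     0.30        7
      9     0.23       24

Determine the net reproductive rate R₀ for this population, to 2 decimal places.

10.21

R₀ = Σ l(x) m_x:
  age 6: 0.54 × 0 = 0.0000
  age 7: 0.37 × 7 = 2.5900
  age 8: 0.30 × 7 = 2.1000
  age 9: 0.23 × 24 = 5.5200
R₀ = 0.0000 + 2.5900 + 2.1000 + 5.5200 = 10.2100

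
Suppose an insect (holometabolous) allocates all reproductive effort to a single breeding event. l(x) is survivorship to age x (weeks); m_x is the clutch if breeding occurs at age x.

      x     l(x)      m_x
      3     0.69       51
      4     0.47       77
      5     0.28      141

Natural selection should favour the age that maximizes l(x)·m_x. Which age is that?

Expected offspring if breeding at age x = l(x) × m_x:
  age 3: 0.69 × 51 = 35.190
  age 4: 0.47 × 77 = 36.190
  age 5: 0.28 × 141 = 39.480
Maximum at age 5 (39.480).

5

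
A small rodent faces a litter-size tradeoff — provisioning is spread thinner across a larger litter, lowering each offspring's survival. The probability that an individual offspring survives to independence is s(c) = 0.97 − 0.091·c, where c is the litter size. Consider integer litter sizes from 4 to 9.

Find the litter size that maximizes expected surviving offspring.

Expected surviving offspring = c × s(c):
  c=4: 4 × 0.606 = 2.424
  c=5: 5 × 0.515 = 2.575
  c=6: 6 × 0.424 = 2.544
  c=7: 7 × 0.333 = 2.331
  c=8: 8 × 0.242 = 1.936
  c=9: 9 × 0.151 = 1.359
Maximum at c = 5 (2.575 surviving offspring).

5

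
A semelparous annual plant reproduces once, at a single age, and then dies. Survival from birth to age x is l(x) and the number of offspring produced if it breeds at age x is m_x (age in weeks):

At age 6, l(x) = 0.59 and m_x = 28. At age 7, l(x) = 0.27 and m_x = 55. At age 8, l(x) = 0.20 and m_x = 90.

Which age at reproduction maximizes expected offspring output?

8

Expected offspring if breeding at age x = l(x) × m_x:
  age 6: 0.59 × 28 = 16.520
  age 7: 0.27 × 55 = 14.850
  age 8: 0.20 × 90 = 18.000
Maximum at age 8 (18.000).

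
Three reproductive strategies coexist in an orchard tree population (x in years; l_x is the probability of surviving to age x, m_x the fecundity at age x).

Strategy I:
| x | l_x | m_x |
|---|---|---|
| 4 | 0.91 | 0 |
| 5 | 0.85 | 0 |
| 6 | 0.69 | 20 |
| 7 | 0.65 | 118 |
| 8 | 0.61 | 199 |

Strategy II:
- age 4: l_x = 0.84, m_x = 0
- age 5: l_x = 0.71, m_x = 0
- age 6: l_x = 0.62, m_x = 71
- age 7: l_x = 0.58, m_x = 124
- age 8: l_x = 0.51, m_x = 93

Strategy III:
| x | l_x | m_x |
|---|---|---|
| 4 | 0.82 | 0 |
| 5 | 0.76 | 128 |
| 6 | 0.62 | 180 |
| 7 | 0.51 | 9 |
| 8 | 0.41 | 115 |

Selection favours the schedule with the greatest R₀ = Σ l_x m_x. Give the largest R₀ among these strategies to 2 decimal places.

Strategy I: R₀ = 0.91×0 + 0.85×0 + 0.69×20 + 0.65×118 + 0.61×199 = 211.8900
Strategy II: R₀ = 0.84×0 + 0.71×0 + 0.62×71 + 0.58×124 + 0.51×93 = 163.3700
Strategy III: R₀ = 0.82×0 + 0.76×128 + 0.62×180 + 0.51×9 + 0.41×115 = 260.6200
Highest R₀: strategy III with 260.6200.

260.62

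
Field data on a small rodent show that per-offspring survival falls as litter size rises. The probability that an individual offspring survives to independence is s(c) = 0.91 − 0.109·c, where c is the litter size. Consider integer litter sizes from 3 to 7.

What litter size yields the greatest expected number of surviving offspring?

Expected surviving offspring = c × s(c):
  c=3: 3 × 0.583 = 1.749
  c=4: 4 × 0.474 = 1.896
  c=5: 5 × 0.365 = 1.825
  c=6: 6 × 0.256 = 1.536
  c=7: 7 × 0.147 = 1.029
Maximum at c = 4 (1.896 surviving offspring).

4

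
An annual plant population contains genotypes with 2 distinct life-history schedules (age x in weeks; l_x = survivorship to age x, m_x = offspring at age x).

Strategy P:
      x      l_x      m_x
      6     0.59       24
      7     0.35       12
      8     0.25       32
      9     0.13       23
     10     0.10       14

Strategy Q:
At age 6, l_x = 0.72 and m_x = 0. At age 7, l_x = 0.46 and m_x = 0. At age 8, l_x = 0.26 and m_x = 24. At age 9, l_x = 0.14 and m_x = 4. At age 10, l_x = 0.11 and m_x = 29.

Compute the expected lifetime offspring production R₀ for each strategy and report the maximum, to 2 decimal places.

30.75

Strategy P: R₀ = 0.59×24 + 0.35×12 + 0.25×32 + 0.13×23 + 0.10×14 = 30.7500
Strategy Q: R₀ = 0.72×0 + 0.46×0 + 0.26×24 + 0.14×4 + 0.11×29 = 9.9900
Highest R₀: strategy P with 30.7500.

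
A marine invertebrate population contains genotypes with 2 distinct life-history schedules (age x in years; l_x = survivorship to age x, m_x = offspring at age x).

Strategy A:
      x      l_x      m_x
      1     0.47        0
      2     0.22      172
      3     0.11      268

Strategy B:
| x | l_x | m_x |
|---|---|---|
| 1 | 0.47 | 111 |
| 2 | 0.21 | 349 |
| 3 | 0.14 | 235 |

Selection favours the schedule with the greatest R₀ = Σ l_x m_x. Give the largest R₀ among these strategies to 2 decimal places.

158.36

Strategy A: R₀ = 0.47×0 + 0.22×172 + 0.11×268 = 67.3200
Strategy B: R₀ = 0.47×111 + 0.21×349 + 0.14×235 = 158.3600
Highest R₀: strategy B with 158.3600.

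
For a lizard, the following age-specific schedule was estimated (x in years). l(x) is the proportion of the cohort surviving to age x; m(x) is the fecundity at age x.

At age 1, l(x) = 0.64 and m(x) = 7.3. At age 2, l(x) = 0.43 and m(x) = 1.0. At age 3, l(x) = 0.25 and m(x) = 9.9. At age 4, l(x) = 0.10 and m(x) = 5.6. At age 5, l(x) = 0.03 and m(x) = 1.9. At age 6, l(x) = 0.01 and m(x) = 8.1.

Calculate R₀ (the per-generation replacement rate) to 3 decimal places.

8.275

R₀ = Σ l(x) m(x):
  age 1: 0.64 × 7.3 = 4.6720
  age 2: 0.43 × 1.0 = 0.4300
  age 3: 0.25 × 9.9 = 2.4750
  age 4: 0.10 × 5.6 = 0.5600
  age 5: 0.03 × 1.9 = 0.0570
  age 6: 0.01 × 8.1 = 0.0810
R₀ = 4.6720 + 0.4300 + 2.4750 + 0.5600 + 0.0570 + 0.0810 = 8.2750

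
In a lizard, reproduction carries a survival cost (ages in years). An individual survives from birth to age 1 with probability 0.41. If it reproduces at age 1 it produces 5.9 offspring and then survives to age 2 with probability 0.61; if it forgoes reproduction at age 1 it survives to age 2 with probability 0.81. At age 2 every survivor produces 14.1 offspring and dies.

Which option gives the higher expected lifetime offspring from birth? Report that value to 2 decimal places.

breed at age 1: R₀ = 0.41 × (5.9 + 0.61 × 14.1) = 0.41 × 14.5010 = 5.9454
delay to age 2: R₀ = 0.41 × (0.81 × 14.1) = 0.41 × 11.4210 = 4.6826
Higher: breed at age 1 (5.9454).

5.95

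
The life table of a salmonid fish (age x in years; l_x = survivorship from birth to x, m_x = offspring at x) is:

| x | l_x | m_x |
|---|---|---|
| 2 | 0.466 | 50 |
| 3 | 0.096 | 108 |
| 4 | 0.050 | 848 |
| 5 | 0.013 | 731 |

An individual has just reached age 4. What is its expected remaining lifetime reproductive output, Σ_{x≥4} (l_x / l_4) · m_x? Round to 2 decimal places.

1038.06

l_4 = 0.050. Conditional survival from age 4 to x is l_x / l_4.
  x=4: (0.050/0.050) × 848 = 848.0000
  x=5: (0.013/0.050) × 731 = 190.0600
Sum = 848.0000 + 190.0600 = 1038.0600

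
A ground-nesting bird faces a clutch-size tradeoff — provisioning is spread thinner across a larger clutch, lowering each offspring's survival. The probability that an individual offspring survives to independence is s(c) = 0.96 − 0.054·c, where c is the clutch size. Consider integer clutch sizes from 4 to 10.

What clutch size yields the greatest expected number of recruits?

Expected recruits = c × s(c):
  c=4: 4 × 0.744 = 2.976
  c=5: 5 × 0.690 = 3.450
  c=6: 6 × 0.636 = 3.816
  c=7: 7 × 0.582 = 4.074
  c=8: 8 × 0.528 = 4.224
  c=9: 9 × 0.474 = 4.266
  c=10: 10 × 0.420 = 4.200
Maximum at c = 9 (4.266 recruits).

9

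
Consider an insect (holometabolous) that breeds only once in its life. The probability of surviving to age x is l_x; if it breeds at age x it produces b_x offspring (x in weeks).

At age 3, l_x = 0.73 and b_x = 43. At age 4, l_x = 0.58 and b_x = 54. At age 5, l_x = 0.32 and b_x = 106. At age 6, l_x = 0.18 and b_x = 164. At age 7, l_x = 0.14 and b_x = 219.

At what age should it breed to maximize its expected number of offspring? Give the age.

Expected offspring if breeding at age x = l_x × b_x:
  age 3: 0.73 × 43 = 31.390
  age 4: 0.58 × 54 = 31.320
  age 5: 0.32 × 106 = 33.920
  age 6: 0.18 × 164 = 29.520
  age 7: 0.14 × 219 = 30.660
Maximum at age 5 (33.920).

5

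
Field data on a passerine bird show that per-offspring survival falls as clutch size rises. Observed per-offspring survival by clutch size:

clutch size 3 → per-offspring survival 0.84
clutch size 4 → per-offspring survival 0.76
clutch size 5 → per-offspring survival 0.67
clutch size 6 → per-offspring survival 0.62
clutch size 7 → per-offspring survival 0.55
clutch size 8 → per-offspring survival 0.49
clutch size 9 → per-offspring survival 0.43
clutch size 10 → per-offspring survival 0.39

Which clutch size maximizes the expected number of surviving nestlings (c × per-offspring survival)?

8

Expected surviving nestlings = c × s(c):
  c=3: 3 × 0.84 = 2.520
  c=4: 4 × 0.76 = 3.040
  c=5: 5 × 0.67 = 3.350
  c=6: 6 × 0.62 = 3.720
  c=7: 7 × 0.55 = 3.850
  c=8: 8 × 0.49 = 3.920
  c=9: 9 × 0.43 = 3.870
  c=10: 10 × 0.39 = 3.900
Maximum at c = 8 (3.920 surviving nestlings).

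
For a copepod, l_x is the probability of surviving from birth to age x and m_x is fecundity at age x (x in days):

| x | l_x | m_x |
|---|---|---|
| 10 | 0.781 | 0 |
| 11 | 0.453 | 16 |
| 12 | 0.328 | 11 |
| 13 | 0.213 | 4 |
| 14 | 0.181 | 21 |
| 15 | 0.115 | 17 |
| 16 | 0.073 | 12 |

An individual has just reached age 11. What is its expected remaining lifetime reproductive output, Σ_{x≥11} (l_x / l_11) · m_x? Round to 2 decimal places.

l_11 = 0.453. Conditional survival from age 11 to x is l_x / l_11.
  x=11: (0.453/0.453) × 16 = 16.0000
  x=12: (0.328/0.453) × 11 = 7.9647
  x=13: (0.213/0.453) × 4 = 1.8808
  x=14: (0.181/0.453) × 21 = 8.3907
  x=15: (0.115/0.453) × 17 = 4.3157
  x=16: (0.073/0.453) × 12 = 1.9338
Sum = 16.0000 + 7.9647 + 1.8808 + 8.3907 + 4.3157 + 1.9338 = 40.4857

40.49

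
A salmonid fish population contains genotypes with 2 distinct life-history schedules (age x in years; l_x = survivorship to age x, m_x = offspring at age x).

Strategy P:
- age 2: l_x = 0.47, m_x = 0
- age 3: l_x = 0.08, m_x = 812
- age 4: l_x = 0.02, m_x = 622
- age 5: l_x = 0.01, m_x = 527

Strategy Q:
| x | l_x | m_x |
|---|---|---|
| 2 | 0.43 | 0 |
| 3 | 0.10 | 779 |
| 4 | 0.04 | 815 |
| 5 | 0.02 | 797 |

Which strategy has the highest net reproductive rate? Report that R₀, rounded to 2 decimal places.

Strategy P: R₀ = 0.47×0 + 0.08×812 + 0.02×622 + 0.01×527 = 82.6700
Strategy Q: R₀ = 0.43×0 + 0.10×779 + 0.04×815 + 0.02×797 = 126.4400
Highest R₀: strategy Q with 126.4400.

126.44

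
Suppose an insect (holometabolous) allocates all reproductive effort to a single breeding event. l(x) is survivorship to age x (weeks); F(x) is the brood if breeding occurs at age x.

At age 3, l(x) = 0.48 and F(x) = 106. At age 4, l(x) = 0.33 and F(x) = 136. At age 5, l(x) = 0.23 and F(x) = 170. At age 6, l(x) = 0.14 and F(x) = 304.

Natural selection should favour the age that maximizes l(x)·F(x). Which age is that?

3

Expected offspring if breeding at age x = l(x) × F(x):
  age 3: 0.48 × 106 = 50.880
  age 4: 0.33 × 136 = 44.880
  age 5: 0.23 × 170 = 39.100
  age 6: 0.14 × 304 = 42.560
Maximum at age 3 (50.880).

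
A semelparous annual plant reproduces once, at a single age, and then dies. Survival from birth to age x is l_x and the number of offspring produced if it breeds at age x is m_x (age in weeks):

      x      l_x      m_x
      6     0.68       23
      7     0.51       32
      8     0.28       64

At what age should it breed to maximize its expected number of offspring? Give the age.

Expected offspring if breeding at age x = l_x × m_x:
  age 6: 0.68 × 23 = 15.640
  age 7: 0.51 × 32 = 16.320
  age 8: 0.28 × 64 = 17.920
Maximum at age 8 (17.920).

8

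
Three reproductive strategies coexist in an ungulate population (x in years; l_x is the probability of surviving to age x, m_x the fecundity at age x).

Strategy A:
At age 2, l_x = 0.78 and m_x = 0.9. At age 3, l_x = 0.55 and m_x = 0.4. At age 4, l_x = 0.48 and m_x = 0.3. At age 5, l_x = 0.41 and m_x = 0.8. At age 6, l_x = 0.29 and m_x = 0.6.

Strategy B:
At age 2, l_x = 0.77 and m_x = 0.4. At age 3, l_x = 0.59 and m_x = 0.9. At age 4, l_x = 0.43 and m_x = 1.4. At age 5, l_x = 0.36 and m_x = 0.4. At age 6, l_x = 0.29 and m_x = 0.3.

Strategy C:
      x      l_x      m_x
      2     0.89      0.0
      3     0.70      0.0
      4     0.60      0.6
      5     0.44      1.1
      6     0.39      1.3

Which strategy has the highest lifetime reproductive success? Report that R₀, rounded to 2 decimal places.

Strategy A: R₀ = 0.78×0.9 + 0.55×0.4 + 0.48×0.3 + 0.41×0.8 + 0.29×0.6 = 1.5680
Strategy B: R₀ = 0.77×0.4 + 0.59×0.9 + 0.43×1.4 + 0.36×0.4 + 0.29×0.3 = 1.6720
Strategy C: R₀ = 0.89×0.0 + 0.70×0.0 + 0.60×0.6 + 0.44×1.1 + 0.39×1.3 = 1.3510
Highest R₀: strategy B with 1.6720.

1.67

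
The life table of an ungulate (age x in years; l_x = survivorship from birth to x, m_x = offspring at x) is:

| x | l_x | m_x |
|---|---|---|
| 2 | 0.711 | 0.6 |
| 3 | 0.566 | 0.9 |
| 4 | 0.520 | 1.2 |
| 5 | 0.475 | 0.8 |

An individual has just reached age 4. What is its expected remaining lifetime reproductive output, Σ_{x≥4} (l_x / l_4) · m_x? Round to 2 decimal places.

1.93

l_4 = 0.520. Conditional survival from age 4 to x is l_x / l_4.
  x=4: (0.520/0.520) × 1.2 = 1.2000
  x=5: (0.475/0.520) × 0.8 = 0.7308
Sum = 1.2000 + 0.7308 = 1.9308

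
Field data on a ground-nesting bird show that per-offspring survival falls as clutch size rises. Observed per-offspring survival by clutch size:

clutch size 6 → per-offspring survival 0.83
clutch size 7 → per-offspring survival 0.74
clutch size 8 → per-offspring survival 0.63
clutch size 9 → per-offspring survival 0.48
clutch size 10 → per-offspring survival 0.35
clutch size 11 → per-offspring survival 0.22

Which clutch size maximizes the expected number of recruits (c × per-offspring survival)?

7

Expected recruits = c × s(c):
  c=6: 6 × 0.83 = 4.980
  c=7: 7 × 0.74 = 5.180
  c=8: 8 × 0.63 = 5.040
  c=9: 9 × 0.48 = 4.320
  c=10: 10 × 0.35 = 3.500
  c=11: 11 × 0.22 = 2.420
Maximum at c = 7 (5.180 recruits).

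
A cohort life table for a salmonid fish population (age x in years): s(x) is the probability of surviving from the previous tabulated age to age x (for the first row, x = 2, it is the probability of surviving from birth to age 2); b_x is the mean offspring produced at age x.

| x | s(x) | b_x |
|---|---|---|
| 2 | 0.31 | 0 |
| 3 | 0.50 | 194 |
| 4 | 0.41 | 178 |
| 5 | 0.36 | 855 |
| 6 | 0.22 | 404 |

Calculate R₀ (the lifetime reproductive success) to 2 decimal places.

Survivorship from birth: l_x = s_2·s_3·…·s_x.
  l_2 = 0.31000
  l_3 = 0.15500
  l_4 = 0.06355
  l_5 = 0.02288
  l_6 = 0.00503
R₀ = Σ l_x b_x:
  age 2: 0.31000 × 0 = 0.0000
  age 3: 0.15500 × 194 = 30.0700
  age 4: 0.06355 × 178 = 11.3119
  age 5: 0.02288 × 855 = 19.5624
  age 6: 0.00503 × 404 = 2.0321
R₀ = 0.0000 + 30.0700 + 11.3119 + 19.5624 + 2.0321 = 62.9764

62.98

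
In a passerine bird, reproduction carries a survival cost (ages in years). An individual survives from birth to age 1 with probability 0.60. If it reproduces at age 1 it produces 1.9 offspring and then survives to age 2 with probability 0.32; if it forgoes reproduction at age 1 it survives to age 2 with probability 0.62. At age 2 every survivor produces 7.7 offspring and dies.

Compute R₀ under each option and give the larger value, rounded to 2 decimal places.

breed at age 1: R₀ = 0.60 × (1.9 + 0.32 × 7.7) = 0.60 × 4.3640 = 2.6184
delay to age 2: R₀ = 0.60 × (0.62 × 7.7) = 0.60 × 4.7740 = 2.8644
Higher: delay to age 2 (2.8644).

2.86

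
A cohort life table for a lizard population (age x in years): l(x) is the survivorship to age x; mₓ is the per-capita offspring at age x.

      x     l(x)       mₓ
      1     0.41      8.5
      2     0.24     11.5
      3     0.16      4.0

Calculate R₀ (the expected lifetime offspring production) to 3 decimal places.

6.885

R₀ = Σ l(x) mₓ:
  age 1: 0.41 × 8.5 = 3.4850
  age 2: 0.24 × 11.5 = 2.7600
  age 3: 0.16 × 4.0 = 0.6400
R₀ = 3.4850 + 2.7600 + 0.6400 = 6.8850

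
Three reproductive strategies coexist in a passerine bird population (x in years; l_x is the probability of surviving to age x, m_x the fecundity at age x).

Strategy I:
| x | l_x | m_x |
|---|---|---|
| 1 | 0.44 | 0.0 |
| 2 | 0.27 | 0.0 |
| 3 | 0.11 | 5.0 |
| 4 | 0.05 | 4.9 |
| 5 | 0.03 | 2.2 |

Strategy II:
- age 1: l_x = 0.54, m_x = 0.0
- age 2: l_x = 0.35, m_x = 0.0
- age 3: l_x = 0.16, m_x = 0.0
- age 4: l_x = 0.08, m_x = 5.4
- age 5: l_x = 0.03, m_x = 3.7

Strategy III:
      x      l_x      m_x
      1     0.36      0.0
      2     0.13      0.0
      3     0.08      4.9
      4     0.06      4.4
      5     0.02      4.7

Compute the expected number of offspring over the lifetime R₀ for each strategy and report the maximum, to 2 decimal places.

0.86

Strategy I: R₀ = 0.44×0.0 + 0.27×0.0 + 0.11×5.0 + 0.05×4.9 + 0.03×2.2 = 0.8610
Strategy II: R₀ = 0.54×0.0 + 0.35×0.0 + 0.16×0.0 + 0.08×5.4 + 0.03×3.7 = 0.5430
Strategy III: R₀ = 0.36×0.0 + 0.13×0.0 + 0.08×4.9 + 0.06×4.4 + 0.02×4.7 = 0.7500
Highest R₀: strategy I with 0.8610.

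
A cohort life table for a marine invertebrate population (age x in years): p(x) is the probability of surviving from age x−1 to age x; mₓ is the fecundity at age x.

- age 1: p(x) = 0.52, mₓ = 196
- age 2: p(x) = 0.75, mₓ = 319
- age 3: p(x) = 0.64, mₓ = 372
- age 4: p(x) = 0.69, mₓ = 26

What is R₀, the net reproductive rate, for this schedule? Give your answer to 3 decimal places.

Survivorship from birth: l_x = p_1·p_2·…·p_x.
  l_1 = 0.52000
  l_2 = 0.39000
  l_3 = 0.24960
  l_4 = 0.17222
R₀ = Σ l_x mₓ:
  age 1: 0.52000 × 196 = 101.9200
  age 2: 0.39000 × 319 = 124.4100
  age 3: 0.24960 × 372 = 92.8512
  age 4: 0.17222 × 26 = 4.4777
R₀ = 101.9200 + 124.4100 + 92.8512 + 4.4777 = 323.6589

323.659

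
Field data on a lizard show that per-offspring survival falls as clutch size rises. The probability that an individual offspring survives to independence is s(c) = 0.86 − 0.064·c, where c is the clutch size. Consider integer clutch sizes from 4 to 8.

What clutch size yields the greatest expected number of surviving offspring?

7

Expected surviving offspring = c × s(c):
  c=4: 4 × 0.604 = 2.416
  c=5: 5 × 0.540 = 2.700
  c=6: 6 × 0.476 = 2.856
  c=7: 7 × 0.412 = 2.884
  c=8: 8 × 0.348 = 2.784
Maximum at c = 7 (2.884 surviving offspring).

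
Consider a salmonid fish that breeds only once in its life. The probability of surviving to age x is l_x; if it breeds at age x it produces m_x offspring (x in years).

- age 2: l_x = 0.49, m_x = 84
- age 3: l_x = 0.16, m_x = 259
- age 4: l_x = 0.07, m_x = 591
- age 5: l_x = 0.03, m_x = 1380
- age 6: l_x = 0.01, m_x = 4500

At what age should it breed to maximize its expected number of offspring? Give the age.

6

Expected offspring if breeding at age x = l_x × m_x:
  age 2: 0.49 × 84 = 41.160
  age 3: 0.16 × 259 = 41.440
  age 4: 0.07 × 591 = 41.370
  age 5: 0.03 × 1380 = 41.400
  age 6: 0.01 × 4500 = 45.000
Maximum at age 6 (45.000).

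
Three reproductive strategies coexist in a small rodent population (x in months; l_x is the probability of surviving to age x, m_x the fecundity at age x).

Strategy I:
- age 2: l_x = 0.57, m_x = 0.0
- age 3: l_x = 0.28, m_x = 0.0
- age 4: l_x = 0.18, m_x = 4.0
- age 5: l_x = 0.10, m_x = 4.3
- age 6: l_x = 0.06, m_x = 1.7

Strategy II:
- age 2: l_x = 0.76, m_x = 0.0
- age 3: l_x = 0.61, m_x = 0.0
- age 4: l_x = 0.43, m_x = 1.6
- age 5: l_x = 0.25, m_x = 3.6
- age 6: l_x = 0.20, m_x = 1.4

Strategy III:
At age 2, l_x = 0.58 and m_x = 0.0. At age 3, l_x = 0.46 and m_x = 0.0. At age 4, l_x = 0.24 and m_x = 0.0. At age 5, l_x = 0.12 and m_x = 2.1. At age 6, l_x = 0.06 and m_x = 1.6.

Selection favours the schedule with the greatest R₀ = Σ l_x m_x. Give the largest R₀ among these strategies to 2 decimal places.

Strategy I: R₀ = 0.57×0.0 + 0.28×0.0 + 0.18×4.0 + 0.10×4.3 + 0.06×1.7 = 1.2520
Strategy II: R₀ = 0.76×0.0 + 0.61×0.0 + 0.43×1.6 + 0.25×3.6 + 0.20×1.4 = 1.8680
Strategy III: R₀ = 0.58×0.0 + 0.46×0.0 + 0.24×0.0 + 0.12×2.1 + 0.06×1.6 = 0.3480
Highest R₀: strategy II with 1.8680.

1.87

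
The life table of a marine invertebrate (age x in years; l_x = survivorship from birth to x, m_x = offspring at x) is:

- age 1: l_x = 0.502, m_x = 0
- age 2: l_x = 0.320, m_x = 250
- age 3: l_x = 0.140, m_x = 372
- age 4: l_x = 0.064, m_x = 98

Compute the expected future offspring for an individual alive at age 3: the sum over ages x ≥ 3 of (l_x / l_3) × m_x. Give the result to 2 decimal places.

416.80

l_3 = 0.140. Conditional survival from age 3 to x is l_x / l_3.
  x=3: (0.140/0.140) × 372 = 372.0000
  x=4: (0.064/0.140) × 98 = 44.8000
Sum = 372.0000 + 44.8000 = 416.8000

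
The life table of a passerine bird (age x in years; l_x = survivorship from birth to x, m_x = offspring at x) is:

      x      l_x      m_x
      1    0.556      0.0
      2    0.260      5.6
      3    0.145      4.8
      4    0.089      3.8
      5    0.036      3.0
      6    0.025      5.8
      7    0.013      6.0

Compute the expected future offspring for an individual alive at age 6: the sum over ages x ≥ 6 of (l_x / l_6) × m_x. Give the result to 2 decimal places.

l_6 = 0.025. Conditional survival from age 6 to x is l_x / l_6.
  x=6: (0.025/0.025) × 5.8 = 5.8000
  x=7: (0.013/0.025) × 6.0 = 3.1200
Sum = 5.8000 + 3.1200 = 8.9200

8.92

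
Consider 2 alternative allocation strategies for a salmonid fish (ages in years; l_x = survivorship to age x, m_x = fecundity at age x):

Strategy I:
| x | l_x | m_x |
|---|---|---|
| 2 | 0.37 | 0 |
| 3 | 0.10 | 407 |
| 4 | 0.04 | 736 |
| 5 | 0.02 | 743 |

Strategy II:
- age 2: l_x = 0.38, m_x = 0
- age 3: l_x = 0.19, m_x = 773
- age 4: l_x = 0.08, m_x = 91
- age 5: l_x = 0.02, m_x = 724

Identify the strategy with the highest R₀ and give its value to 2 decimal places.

168.63

Strategy I: R₀ = 0.37×0 + 0.10×407 + 0.04×736 + 0.02×743 = 85.0000
Strategy II: R₀ = 0.38×0 + 0.19×773 + 0.08×91 + 0.02×724 = 168.6300
Highest R₀: strategy II with 168.6300.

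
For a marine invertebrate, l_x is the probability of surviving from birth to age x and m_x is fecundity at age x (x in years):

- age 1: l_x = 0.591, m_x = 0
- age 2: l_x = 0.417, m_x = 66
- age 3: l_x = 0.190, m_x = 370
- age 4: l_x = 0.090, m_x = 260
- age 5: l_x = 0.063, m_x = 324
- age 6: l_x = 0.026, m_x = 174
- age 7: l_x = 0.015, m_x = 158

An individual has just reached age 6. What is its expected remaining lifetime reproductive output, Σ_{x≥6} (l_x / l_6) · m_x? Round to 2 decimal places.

l_6 = 0.026. Conditional survival from age 6 to x is l_x / l_6.
  x=6: (0.026/0.026) × 174 = 174.0000
  x=7: (0.015/0.026) × 158 = 91.1538
Sum = 174.0000 + 91.1538 = 265.1538

265.15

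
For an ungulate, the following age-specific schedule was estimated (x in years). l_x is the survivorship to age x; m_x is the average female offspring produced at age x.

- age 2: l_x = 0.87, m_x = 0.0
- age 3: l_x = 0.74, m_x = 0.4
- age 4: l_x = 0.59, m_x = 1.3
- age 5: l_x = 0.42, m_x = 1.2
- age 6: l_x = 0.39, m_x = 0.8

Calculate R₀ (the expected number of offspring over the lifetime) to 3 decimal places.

R₀ = Σ l_x m_x:
  age 2: 0.87 × 0.0 = 0.0000
  age 3: 0.74 × 0.4 = 0.2960
  age 4: 0.59 × 1.3 = 0.7670
  age 5: 0.42 × 1.2 = 0.5040
  age 6: 0.39 × 0.8 = 0.3120
R₀ = 0.0000 + 0.2960 + 0.7670 + 0.5040 + 0.3120 = 1.8790

1.879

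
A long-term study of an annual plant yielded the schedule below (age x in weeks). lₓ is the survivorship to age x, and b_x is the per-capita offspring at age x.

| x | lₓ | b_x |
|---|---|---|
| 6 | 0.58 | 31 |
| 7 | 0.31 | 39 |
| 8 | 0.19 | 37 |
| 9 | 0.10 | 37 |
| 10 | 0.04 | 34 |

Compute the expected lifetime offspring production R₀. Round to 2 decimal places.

42.16

R₀ = Σ lₓ b_x:
  age 6: 0.58 × 31 = 17.9800
  age 7: 0.31 × 39 = 12.0900
  age 8: 0.19 × 37 = 7.0300
  age 9: 0.10 × 37 = 3.7000
  age 10: 0.04 × 34 = 1.3600
R₀ = 17.9800 + 12.0900 + 7.0300 + 3.7000 + 1.3600 = 42.1600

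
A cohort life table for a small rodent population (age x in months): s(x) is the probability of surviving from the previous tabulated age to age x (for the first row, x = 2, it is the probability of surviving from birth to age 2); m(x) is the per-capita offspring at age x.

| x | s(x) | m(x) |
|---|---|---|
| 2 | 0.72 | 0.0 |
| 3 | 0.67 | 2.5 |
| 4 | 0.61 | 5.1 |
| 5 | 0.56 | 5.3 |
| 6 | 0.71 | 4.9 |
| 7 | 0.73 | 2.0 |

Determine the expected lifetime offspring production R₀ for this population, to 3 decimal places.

4.324

Survivorship from birth: l_x = s_2·s_3·…·s_x.
  l_2 = 0.72000
  l_3 = 0.48240
  l_4 = 0.29426
  l_5 = 0.16479
  l_6 = 0.11700
  l_7 = 0.08541
R₀ = Σ l_x m(x):
  age 2: 0.72000 × 0.0 = 0.0000
  age 3: 0.48240 × 2.5 = 1.2060
  age 4: 0.29426 × 5.1 = 1.5007
  age 5: 0.16479 × 5.3 = 0.8734
  age 6: 0.11700 × 4.9 = 0.5733
  age 7: 0.08541 × 2.0 = 0.1708
R₀ = 0.0000 + 1.2060 + 1.5007 + 0.8734 + 0.5733 + 0.1708 = 4.3242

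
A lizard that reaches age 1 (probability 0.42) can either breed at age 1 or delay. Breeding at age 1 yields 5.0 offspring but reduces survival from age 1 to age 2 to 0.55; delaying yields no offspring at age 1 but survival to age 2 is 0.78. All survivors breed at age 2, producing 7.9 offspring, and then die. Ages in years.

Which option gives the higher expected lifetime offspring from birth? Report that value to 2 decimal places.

breed at age 1: R₀ = 0.42 × (5.0 + 0.55 × 7.9) = 0.42 × 9.3450 = 3.9249
delay to age 2: R₀ = 0.42 × (0.78 × 7.9) = 0.42 × 6.1620 = 2.5880
Higher: breed at age 1 (3.9249).

3.92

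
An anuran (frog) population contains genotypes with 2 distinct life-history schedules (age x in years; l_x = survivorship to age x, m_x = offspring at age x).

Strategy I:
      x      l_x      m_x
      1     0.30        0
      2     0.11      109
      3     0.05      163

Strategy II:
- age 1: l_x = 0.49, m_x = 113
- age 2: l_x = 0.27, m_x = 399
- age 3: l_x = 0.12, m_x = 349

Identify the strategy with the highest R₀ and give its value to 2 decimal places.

Strategy I: R₀ = 0.30×0 + 0.11×109 + 0.05×163 = 20.1400
Strategy II: R₀ = 0.49×113 + 0.27×399 + 0.12×349 = 204.9800
Highest R₀: strategy II with 204.9800.

204.98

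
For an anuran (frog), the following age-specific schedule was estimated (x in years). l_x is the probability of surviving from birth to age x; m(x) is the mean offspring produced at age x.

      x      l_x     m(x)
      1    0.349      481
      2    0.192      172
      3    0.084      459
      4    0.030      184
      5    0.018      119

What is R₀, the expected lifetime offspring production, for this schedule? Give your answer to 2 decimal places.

247.11

R₀ = Σ l_x m(x):
  age 1: 0.349 × 481 = 167.8690
  age 2: 0.192 × 172 = 33.0240
  age 3: 0.084 × 459 = 38.5560
  age 4: 0.030 × 184 = 5.5200
  age 5: 0.018 × 119 = 2.1420
R₀ = 167.8690 + 33.0240 + 38.5560 + 5.5200 + 2.1420 = 247.1110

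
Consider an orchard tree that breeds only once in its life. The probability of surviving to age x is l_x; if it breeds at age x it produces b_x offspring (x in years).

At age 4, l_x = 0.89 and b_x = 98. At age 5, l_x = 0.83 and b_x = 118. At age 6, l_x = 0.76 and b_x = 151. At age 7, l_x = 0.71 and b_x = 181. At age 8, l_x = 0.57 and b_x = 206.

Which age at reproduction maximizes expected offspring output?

Expected offspring if breeding at age x = l_x × b_x:
  age 4: 0.89 × 98 = 87.220
  age 5: 0.83 × 118 = 97.940
  age 6: 0.76 × 151 = 114.760
  age 7: 0.71 × 181 = 128.510
  age 8: 0.57 × 206 = 117.420
Maximum at age 7 (128.510).

7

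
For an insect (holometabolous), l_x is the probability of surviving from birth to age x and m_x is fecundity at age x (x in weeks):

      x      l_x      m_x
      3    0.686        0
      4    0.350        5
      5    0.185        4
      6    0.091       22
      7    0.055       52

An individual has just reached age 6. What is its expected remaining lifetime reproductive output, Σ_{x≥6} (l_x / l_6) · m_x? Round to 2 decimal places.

53.43

l_6 = 0.091. Conditional survival from age 6 to x is l_x / l_6.
  x=6: (0.091/0.091) × 22 = 22.0000
  x=7: (0.055/0.091) × 52 = 31.4286
Sum = 22.0000 + 31.4286 = 53.4286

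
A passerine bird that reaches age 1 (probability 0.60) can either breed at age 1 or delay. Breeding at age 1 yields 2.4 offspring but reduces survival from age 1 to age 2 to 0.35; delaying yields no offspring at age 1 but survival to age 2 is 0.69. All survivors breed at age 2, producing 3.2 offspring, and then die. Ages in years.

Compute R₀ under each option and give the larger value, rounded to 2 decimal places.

breed at age 1: R₀ = 0.60 × (2.4 + 0.35 × 3.2) = 0.60 × 3.5200 = 2.1120
delay to age 2: R₀ = 0.60 × (0.69 × 3.2) = 0.60 × 2.2080 = 1.3248
Higher: breed at age 1 (2.1120).

2.11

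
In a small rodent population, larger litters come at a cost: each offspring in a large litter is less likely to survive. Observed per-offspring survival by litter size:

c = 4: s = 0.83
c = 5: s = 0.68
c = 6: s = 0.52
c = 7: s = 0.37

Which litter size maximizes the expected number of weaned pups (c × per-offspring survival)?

Expected weaned pups = c × s(c):
  c=4: 4 × 0.83 = 3.320
  c=5: 5 × 0.68 = 3.400
  c=6: 6 × 0.52 = 3.120
  c=7: 7 × 0.37 = 2.590
Maximum at c = 5 (3.400 weaned pups).

5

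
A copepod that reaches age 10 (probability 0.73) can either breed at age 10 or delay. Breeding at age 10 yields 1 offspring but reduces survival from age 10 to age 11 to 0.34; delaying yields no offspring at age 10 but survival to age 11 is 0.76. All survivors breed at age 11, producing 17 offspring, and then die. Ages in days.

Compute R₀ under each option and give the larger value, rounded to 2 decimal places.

breed at age 10: R₀ = 0.73 × (1 + 0.34 × 17) = 0.73 × 6.7800 = 4.9494
delay to age 11: R₀ = 0.73 × (0.76 × 17) = 0.73 × 12.9200 = 9.4316
Higher: delay to age 11 (9.4316).

9.43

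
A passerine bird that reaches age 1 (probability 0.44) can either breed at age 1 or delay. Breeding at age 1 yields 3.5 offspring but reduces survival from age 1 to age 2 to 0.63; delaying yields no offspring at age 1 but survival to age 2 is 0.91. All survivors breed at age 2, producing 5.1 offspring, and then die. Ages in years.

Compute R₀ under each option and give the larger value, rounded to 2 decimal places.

breed at age 1: R₀ = 0.44 × (3.5 + 0.63 × 5.1) = 0.44 × 6.7130 = 2.9537
delay to age 2: R₀ = 0.44 × (0.91 × 5.1) = 0.44 × 4.6410 = 2.0420
Higher: breed at age 1 (2.9537).

2.95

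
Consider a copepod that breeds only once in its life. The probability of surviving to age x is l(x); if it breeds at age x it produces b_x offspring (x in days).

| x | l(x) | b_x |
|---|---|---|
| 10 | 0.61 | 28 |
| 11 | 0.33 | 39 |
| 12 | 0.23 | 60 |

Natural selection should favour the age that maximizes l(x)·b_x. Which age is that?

Expected offspring if breeding at age x = l(x) × b_x:
  age 10: 0.61 × 28 = 17.080
  age 11: 0.33 × 39 = 12.870
  age 12: 0.23 × 60 = 13.800
Maximum at age 10 (17.080).

10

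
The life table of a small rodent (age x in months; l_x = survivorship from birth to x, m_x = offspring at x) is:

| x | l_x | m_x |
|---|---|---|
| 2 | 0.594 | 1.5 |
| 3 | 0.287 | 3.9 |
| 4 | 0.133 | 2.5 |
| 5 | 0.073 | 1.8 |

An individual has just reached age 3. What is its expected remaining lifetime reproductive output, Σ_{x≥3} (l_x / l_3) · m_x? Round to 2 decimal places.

l_3 = 0.287. Conditional survival from age 3 to x is l_x / l_3.
  x=3: (0.287/0.287) × 3.9 = 3.9000
  x=4: (0.133/0.287) × 2.5 = 1.1585
  x=5: (0.073/0.287) × 1.8 = 0.4578
Sum = 3.9000 + 1.1585 + 0.4578 = 5.5164

5.52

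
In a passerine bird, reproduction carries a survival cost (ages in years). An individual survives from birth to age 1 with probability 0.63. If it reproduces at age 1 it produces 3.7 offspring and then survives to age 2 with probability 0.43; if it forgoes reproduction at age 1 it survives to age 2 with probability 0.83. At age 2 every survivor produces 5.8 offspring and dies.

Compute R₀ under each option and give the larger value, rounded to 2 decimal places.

breed at age 1: R₀ = 0.63 × (3.7 + 0.43 × 5.8) = 0.63 × 6.1940 = 3.9022
delay to age 2: R₀ = 0.63 × (0.83 × 5.8) = 0.63 × 4.8140 = 3.0328
Higher: breed at age 1 (3.9022).

3.90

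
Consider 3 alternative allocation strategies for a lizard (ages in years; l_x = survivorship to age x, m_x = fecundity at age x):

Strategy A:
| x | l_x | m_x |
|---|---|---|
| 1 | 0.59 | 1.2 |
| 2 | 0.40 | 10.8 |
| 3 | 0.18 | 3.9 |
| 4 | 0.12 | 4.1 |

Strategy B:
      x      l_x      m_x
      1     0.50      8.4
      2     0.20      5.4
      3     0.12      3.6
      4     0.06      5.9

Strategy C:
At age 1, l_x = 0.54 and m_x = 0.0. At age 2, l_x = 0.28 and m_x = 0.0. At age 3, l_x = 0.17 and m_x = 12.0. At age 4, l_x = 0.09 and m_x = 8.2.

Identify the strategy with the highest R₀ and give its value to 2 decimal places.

6.22

Strategy A: R₀ = 0.59×1.2 + 0.40×10.8 + 0.18×3.9 + 0.12×4.1 = 6.2220
Strategy B: R₀ = 0.50×8.4 + 0.20×5.4 + 0.12×3.6 + 0.06×5.9 = 6.0660
Strategy C: R₀ = 0.54×0.0 + 0.28×0.0 + 0.17×12.0 + 0.09×8.2 = 2.7780
Highest R₀: strategy A with 6.2220.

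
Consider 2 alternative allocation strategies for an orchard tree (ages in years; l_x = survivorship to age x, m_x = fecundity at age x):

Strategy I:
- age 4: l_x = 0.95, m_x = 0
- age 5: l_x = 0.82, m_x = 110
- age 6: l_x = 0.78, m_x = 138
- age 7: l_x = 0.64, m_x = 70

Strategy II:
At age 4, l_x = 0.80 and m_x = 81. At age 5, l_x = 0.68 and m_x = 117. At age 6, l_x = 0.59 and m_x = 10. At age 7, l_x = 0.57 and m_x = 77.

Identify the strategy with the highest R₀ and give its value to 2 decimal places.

Strategy I: R₀ = 0.95×0 + 0.82×110 + 0.78×138 + 0.64×70 = 242.6400
Strategy II: R₀ = 0.80×81 + 0.68×117 + 0.59×10 + 0.57×77 = 194.1500
Highest R₀: strategy I with 242.6400.

242.64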